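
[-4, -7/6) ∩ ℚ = ℚ ∩ [-4, -7/6)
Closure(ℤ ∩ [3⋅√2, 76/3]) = {5, 6, …, 25}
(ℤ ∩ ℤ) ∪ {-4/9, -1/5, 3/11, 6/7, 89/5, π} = ℤ ∪ {-4/9, -1/5, 3/11, 6/7, 89/5, π}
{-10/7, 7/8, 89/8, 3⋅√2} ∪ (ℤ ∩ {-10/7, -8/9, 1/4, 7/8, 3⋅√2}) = {-10/7, 7/8, 89/8, 3⋅√2}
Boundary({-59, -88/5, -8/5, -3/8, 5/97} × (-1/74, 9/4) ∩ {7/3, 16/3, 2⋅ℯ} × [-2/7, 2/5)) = ∅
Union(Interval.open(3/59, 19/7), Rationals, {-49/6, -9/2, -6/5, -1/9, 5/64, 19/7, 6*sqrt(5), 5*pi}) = Union({6*sqrt(5), 5*pi}, Interval(3/59, 19/7), Rationals)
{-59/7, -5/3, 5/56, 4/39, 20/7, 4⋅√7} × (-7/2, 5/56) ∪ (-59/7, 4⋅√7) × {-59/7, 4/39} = ((-59/7, 4⋅√7) × {-59/7, 4/39}) ∪ ({-59/7, -5/3, 5/56, 4/39, 20/7, 4⋅√7} × (-7/2, 5/56))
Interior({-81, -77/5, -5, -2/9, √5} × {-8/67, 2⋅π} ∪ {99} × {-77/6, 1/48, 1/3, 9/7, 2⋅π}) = ∅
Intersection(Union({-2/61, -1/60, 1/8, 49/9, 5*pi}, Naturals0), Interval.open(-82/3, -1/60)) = {-2/61}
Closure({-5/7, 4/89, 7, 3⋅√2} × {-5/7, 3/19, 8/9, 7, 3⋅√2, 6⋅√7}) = {-5/7, 4/89, 7, 3⋅√2} × {-5/7, 3/19, 8/9, 7, 3⋅√2, 6⋅√7}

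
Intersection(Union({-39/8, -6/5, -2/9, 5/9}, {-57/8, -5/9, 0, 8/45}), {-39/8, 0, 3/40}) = {-39/8, 0}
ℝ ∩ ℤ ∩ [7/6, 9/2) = {2, 3, 4}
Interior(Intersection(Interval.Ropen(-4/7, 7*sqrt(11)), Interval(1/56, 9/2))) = Interval.open(1/56, 9/2)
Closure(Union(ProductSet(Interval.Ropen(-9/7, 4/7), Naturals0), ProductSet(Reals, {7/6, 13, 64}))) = Union(ProductSet(Interval(-9/7, 4/7), Naturals0), ProductSet(Reals, {7/6, 13, 64}))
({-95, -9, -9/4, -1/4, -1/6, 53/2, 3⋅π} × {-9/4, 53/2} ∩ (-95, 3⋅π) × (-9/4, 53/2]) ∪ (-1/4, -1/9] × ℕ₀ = ((-1/4, -1/9] × ℕ₀) ∪ ({-9, -9/4, -1/4, -1/6} × {53/2})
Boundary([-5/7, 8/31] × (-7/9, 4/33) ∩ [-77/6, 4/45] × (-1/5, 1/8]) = ({-5/7, 4/45} × [-1/5, 4/33]) ∪ ([-5/7, 4/45] × {-1/5, 4/33})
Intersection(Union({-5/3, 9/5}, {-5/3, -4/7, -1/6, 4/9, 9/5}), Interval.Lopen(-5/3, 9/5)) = {-4/7, -1/6, 4/9, 9/5}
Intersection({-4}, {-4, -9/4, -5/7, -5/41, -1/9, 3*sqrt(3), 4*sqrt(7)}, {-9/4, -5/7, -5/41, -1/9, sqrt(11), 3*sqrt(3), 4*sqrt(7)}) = EmptySet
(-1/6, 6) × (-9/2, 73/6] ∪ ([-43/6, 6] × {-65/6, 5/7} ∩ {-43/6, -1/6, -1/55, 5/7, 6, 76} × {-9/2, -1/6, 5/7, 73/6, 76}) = ({-43/6, -1/6, -1/55, 5/7, 6} × {5/7}) ∪ ((-1/6, 6) × (-9/2, 73/6])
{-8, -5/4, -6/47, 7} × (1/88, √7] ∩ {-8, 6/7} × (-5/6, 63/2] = {-8} × (1/88, √7]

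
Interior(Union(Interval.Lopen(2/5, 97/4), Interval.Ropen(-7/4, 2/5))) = Union(Interval.open(-7/4, 2/5), Interval.open(2/5, 97/4))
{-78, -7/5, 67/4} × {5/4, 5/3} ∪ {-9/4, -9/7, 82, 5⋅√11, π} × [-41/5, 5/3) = ({-78, -7/5, 67/4} × {5/4, 5/3}) ∪ ({-9/4, -9/7, 82, 5⋅√11, π} × [-41/5, 5/3))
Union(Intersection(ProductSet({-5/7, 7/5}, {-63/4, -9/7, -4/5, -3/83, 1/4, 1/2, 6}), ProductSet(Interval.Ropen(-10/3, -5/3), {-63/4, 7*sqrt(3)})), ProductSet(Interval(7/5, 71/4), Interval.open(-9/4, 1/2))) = ProductSet(Interval(7/5, 71/4), Interval.open(-9/4, 1/2))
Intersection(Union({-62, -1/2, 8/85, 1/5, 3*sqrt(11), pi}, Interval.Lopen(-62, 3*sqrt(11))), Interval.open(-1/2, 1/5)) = Interval.open(-1/2, 1/5)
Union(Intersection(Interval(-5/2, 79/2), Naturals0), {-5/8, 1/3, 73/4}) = Union({-5/8, 1/3, 73/4}, Range(0, 40, 1))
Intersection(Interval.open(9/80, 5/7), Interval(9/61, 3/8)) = Interval(9/61, 3/8)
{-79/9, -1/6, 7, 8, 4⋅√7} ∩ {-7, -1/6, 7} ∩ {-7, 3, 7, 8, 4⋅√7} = {7}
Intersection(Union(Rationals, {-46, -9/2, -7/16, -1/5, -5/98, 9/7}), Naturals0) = Naturals0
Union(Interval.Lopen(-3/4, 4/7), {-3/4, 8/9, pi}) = Union({8/9, pi}, Interval(-3/4, 4/7))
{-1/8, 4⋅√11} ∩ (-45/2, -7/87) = {-1/8}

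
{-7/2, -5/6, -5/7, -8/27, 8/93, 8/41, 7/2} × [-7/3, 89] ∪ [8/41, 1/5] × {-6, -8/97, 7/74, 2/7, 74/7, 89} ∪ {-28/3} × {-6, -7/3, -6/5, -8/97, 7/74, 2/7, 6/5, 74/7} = ({-28/3} × {-6, -7/3, -6/5, -8/97, 7/74, 2/7, 6/5, 74/7}) ∪ ([8/41, 1/5] × {-6, -8/97, 7/74, 2/7, 74/7, 89}) ∪ ({-7/2, -5/6, -5/7, -8/27, 8/93, 8/41, 7/2} × [-7/3, 89])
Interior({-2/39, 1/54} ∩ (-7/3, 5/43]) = ∅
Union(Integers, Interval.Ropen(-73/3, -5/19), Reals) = Interval(-oo, oo)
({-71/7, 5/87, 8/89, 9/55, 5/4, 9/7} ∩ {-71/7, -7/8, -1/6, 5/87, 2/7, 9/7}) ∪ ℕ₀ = {-71/7, 5/87, 9/7} ∪ ℕ₀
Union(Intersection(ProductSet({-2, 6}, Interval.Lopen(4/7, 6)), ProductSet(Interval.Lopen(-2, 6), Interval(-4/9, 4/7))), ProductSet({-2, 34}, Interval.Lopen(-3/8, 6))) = ProductSet({-2, 34}, Interval.Lopen(-3/8, 6))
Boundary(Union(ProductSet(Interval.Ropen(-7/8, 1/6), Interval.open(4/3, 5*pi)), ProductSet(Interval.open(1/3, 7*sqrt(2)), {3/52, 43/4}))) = Union(ProductSet({-7/8, 1/6}, Interval(4/3, 5*pi)), ProductSet(Interval(-7/8, 1/6), {4/3, 5*pi}), ProductSet(Interval(1/3, 7*sqrt(2)), {3/52, 43/4}))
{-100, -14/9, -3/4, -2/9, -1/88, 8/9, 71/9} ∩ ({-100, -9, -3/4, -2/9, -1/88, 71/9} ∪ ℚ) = {-100, -14/9, -3/4, -2/9, -1/88, 8/9, 71/9}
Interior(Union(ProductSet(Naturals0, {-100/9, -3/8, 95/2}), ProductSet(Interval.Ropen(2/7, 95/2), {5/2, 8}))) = EmptySet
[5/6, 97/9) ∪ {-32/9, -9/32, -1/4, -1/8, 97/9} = {-32/9, -9/32, -1/4, -1/8} ∪ [5/6, 97/9]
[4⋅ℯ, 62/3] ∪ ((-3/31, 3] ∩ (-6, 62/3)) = (-3/31, 3] ∪ [4⋅ℯ, 62/3]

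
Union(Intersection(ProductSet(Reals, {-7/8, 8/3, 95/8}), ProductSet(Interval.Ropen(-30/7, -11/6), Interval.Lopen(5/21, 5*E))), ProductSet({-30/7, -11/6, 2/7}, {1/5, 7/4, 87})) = Union(ProductSet({-30/7, -11/6, 2/7}, {1/5, 7/4, 87}), ProductSet(Interval.Ropen(-30/7, -11/6), {8/3, 95/8}))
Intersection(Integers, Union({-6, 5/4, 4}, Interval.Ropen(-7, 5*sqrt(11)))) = Range(-7, 17, 1)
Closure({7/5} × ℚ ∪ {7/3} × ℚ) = {7/5, 7/3} × ℝ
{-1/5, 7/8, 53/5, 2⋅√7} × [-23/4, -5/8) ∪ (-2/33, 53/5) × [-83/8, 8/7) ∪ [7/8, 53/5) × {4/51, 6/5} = ([7/8, 53/5) × {4/51, 6/5}) ∪ ((-2/33, 53/5) × [-83/8, 8/7)) ∪ ({-1/5, 7/8, 53/5, 2⋅√7} × [-23/4, -5/8))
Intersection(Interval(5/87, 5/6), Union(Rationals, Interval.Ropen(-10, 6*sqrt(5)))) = Union(Intersection(Interval(5/87, 5/6), Rationals), Interval(5/87, 5/6))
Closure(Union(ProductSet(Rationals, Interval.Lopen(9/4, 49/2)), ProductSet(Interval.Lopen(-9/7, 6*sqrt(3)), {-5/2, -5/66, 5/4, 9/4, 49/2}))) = Union(ProductSet(Interval(-9/7, 6*sqrt(3)), {-5/2, -5/66, 5/4, 9/4, 49/2}), ProductSet(Reals, Interval(9/4, 49/2)))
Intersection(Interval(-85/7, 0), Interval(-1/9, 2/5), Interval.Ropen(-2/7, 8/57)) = Interval(-1/9, 0)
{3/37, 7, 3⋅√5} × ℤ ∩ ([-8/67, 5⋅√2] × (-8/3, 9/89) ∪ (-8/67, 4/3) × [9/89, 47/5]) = ({3/37} × {1, 2, …, 9}) ∪ ({3/37, 7, 3⋅√5} × {-2, -1, 0})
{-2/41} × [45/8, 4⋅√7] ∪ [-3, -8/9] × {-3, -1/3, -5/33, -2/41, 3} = ({-2/41} × [45/8, 4⋅√7]) ∪ ([-3, -8/9] × {-3, -1/3, -5/33, -2/41, 3})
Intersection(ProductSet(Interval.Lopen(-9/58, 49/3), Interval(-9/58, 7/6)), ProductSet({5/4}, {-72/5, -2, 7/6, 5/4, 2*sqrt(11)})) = ProductSet({5/4}, {7/6})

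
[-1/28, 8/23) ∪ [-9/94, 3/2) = [-9/94, 3/2)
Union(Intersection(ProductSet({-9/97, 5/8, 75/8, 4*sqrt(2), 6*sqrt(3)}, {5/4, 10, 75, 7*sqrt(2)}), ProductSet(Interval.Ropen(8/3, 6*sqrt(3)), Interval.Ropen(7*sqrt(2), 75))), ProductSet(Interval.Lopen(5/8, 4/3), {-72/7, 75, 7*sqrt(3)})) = Union(ProductSet({75/8, 4*sqrt(2)}, {10, 7*sqrt(2)}), ProductSet(Interval.Lopen(5/8, 4/3), {-72/7, 75, 7*sqrt(3)}))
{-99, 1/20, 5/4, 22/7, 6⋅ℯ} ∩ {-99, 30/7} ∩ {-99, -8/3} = {-99}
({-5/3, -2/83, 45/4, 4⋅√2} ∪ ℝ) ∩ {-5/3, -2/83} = {-5/3, -2/83}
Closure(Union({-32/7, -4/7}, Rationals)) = Reals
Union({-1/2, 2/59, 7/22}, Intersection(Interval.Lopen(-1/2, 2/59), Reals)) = Union({7/22}, Interval(-1/2, 2/59))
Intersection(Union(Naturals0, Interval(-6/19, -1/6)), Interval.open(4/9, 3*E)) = Range(1, 9, 1)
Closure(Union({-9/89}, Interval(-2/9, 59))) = Interval(-2/9, 59)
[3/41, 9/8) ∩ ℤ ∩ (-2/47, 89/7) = {1}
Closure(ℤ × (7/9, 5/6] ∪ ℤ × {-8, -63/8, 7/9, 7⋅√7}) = ℤ × ({-8, -63/8, 7⋅√7} ∪ [7/9, 5/6])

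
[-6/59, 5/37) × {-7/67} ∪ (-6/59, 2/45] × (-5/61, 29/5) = ([-6/59, 5/37) × {-7/67}) ∪ ((-6/59, 2/45] × (-5/61, 29/5))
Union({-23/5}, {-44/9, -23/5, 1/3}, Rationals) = Rationals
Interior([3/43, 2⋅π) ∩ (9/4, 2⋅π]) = (9/4, 2⋅π)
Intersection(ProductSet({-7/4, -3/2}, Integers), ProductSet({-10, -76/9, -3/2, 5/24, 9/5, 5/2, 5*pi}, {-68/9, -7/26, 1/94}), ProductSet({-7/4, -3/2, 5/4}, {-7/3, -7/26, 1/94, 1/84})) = EmptySet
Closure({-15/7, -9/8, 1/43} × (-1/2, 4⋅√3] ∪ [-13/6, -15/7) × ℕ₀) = ([-13/6, -15/7] × ℕ₀) ∪ ({-15/7, -9/8, 1/43} × [-1/2, 4⋅√3])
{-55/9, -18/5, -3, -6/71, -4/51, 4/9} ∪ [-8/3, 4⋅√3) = {-55/9, -18/5, -3} ∪ [-8/3, 4⋅√3)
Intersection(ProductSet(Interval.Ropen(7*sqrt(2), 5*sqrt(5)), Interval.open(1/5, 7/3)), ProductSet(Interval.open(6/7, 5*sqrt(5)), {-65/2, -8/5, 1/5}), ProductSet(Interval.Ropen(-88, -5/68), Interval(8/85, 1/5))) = EmptySet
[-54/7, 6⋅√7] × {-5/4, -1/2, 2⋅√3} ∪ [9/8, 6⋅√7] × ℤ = ([9/8, 6⋅√7] × ℤ) ∪ ([-54/7, 6⋅√7] × {-5/4, -1/2, 2⋅√3})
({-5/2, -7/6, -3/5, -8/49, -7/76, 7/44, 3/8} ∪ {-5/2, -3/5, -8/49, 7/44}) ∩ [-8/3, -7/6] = {-5/2, -7/6}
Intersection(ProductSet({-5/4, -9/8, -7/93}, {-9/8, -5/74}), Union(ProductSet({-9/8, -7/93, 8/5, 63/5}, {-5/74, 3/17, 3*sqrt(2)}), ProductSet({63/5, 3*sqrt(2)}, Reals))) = ProductSet({-9/8, -7/93}, {-5/74})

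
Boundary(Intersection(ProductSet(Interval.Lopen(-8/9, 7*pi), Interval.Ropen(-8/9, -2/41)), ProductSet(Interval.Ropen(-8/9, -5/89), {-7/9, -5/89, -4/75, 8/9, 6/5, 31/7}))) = ProductSet(Interval(-8/9, -5/89), {-7/9, -5/89, -4/75})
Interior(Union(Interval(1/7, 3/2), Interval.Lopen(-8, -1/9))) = Union(Interval.open(-8, -1/9), Interval.open(1/7, 3/2))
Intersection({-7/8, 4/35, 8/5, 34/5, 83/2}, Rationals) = {-7/8, 4/35, 8/5, 34/5, 83/2}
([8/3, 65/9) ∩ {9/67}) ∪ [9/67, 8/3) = [9/67, 8/3)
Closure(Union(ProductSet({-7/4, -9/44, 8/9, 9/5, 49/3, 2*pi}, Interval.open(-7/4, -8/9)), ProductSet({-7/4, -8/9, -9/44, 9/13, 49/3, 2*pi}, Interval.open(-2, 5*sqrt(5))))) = Union(ProductSet({-7/4, -8/9, -9/44, 9/13, 49/3, 2*pi}, Interval(-2, 5*sqrt(5))), ProductSet({-7/4, -9/44, 8/9, 9/5, 49/3, 2*pi}, Interval(-7/4, -8/9)))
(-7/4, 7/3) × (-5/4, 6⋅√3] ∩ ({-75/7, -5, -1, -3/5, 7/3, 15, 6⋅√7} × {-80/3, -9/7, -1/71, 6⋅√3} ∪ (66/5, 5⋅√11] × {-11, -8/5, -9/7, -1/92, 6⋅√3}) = {-1, -3/5} × {-1/71, 6⋅√3}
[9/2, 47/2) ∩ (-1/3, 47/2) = [9/2, 47/2)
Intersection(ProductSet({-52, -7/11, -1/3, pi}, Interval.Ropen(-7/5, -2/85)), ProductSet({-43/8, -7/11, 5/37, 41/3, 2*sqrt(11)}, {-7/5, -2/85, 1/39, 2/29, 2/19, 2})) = ProductSet({-7/11}, {-7/5})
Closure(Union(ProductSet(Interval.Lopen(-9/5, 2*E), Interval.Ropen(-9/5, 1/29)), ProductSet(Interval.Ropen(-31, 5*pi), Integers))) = Union(ProductSet({-9/5, 2*E}, Interval(-9/5, 1/29)), ProductSet(Interval(-31, 5*pi), Integers), ProductSet(Interval(-9/5, 2*E), {-9/5, 1/29}), ProductSet(Interval.Lopen(-9/5, 2*E), Interval.Ropen(-9/5, 1/29)))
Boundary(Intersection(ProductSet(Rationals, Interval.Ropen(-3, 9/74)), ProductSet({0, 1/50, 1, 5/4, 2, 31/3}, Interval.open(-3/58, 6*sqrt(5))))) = ProductSet({0, 1/50, 1, 5/4, 2, 31/3}, Interval(-3/58, 9/74))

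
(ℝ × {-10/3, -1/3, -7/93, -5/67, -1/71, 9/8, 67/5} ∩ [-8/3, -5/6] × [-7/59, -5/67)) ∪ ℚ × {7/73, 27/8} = (ℚ × {7/73, 27/8}) ∪ ([-8/3, -5/6] × {-7/93})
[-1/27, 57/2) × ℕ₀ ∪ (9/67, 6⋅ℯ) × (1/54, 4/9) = ([-1/27, 57/2) × ℕ₀) ∪ ((9/67, 6⋅ℯ) × (1/54, 4/9))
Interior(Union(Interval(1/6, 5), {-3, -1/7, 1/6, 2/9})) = Interval.open(1/6, 5)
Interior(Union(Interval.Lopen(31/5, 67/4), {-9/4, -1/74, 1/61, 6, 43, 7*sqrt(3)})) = Interval.open(31/5, 67/4)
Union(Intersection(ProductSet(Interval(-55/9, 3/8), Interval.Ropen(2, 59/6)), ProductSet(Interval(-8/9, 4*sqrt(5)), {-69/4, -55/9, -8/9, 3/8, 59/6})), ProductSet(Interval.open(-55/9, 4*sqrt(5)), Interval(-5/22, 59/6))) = ProductSet(Interval.open(-55/9, 4*sqrt(5)), Interval(-5/22, 59/6))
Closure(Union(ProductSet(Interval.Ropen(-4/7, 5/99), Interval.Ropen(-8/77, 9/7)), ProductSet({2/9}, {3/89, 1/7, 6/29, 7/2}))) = Union(ProductSet({2/9}, {3/89, 1/7, 6/29, 7/2}), ProductSet({-4/7, 5/99}, Interval(-8/77, 9/7)), ProductSet(Interval(-4/7, 5/99), {-8/77, 9/7}), ProductSet(Interval.Ropen(-4/7, 5/99), Interval.Ropen(-8/77, 9/7)))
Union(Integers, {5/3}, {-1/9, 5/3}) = Union({-1/9, 5/3}, Integers)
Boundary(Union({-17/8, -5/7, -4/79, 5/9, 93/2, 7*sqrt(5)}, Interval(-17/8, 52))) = {-17/8, 52}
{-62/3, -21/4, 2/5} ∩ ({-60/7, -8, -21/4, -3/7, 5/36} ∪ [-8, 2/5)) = {-21/4}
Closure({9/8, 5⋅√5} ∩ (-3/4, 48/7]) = {9/8}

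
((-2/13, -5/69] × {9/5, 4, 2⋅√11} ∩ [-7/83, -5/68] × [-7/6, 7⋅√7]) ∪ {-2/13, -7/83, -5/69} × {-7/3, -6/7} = ({-2/13, -7/83, -5/69} × {-7/3, -6/7}) ∪ ([-7/83, -5/68] × {9/5, 4, 2⋅√11})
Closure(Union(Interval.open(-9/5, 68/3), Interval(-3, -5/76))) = Interval(-3, 68/3)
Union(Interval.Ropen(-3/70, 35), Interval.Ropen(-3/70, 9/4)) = Interval.Ropen(-3/70, 35)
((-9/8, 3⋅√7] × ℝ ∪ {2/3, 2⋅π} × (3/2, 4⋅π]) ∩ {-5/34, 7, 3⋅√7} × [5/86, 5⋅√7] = {-5/34, 7, 3⋅√7} × [5/86, 5⋅√7]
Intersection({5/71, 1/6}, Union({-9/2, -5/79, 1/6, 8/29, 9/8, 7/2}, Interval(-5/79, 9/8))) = {5/71, 1/6}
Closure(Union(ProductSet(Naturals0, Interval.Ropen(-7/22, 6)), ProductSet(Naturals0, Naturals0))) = ProductSet(Naturals0, Union(Complement(Naturals0, Interval.open(-7/22, 6)), Interval(-7/22, 6), Naturals0))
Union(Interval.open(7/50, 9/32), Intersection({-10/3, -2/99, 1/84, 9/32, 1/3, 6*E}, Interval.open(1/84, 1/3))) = Interval.Lopen(7/50, 9/32)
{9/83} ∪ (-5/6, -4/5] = (-5/6, -4/5] ∪ {9/83}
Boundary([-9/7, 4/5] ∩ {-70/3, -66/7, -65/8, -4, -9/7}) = {-9/7}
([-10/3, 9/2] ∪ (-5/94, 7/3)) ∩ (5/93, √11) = (5/93, √11)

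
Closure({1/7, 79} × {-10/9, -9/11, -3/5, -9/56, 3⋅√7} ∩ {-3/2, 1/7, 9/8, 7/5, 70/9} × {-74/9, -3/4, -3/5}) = {1/7} × {-3/5}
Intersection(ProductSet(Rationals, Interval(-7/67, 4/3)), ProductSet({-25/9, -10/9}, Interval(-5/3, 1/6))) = ProductSet({-25/9, -10/9}, Interval(-7/67, 1/6))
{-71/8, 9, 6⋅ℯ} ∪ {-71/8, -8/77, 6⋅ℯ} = {-71/8, -8/77, 9, 6⋅ℯ}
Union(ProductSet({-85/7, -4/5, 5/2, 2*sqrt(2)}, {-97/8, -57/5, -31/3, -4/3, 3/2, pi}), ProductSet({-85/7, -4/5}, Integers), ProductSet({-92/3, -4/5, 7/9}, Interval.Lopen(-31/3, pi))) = Union(ProductSet({-85/7, -4/5}, Integers), ProductSet({-92/3, -4/5, 7/9}, Interval.Lopen(-31/3, pi)), ProductSet({-85/7, -4/5, 5/2, 2*sqrt(2)}, {-97/8, -57/5, -31/3, -4/3, 3/2, pi}))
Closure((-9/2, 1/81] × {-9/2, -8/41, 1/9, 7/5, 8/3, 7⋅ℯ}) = [-9/2, 1/81] × {-9/2, -8/41, 1/9, 7/5, 8/3, 7⋅ℯ}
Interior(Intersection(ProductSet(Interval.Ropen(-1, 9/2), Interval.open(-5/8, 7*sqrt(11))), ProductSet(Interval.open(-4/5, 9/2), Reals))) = ProductSet(Interval.open(-4/5, 9/2), Interval.open(-5/8, 7*sqrt(11)))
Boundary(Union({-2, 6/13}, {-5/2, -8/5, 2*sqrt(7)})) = {-5/2, -2, -8/5, 6/13, 2*sqrt(7)}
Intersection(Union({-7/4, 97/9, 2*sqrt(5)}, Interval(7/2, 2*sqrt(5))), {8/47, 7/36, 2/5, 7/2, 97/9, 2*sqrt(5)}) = {7/2, 97/9, 2*sqrt(5)}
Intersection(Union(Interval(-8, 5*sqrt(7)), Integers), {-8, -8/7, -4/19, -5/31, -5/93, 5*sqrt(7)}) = {-8, -8/7, -4/19, -5/31, -5/93, 5*sqrt(7)}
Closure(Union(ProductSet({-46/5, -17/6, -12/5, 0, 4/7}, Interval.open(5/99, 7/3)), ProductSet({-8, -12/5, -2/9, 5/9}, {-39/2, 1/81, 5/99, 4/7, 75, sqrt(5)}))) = Union(ProductSet({-8, -12/5, -2/9, 5/9}, {-39/2, 1/81, 5/99, 4/7, 75, sqrt(5)}), ProductSet({-46/5, -17/6, -12/5, 0, 4/7}, Interval(5/99, 7/3)))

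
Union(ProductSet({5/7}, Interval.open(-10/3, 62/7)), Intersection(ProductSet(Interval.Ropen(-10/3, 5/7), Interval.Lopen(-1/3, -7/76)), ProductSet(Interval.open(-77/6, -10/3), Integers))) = ProductSet({5/7}, Interval.open(-10/3, 62/7))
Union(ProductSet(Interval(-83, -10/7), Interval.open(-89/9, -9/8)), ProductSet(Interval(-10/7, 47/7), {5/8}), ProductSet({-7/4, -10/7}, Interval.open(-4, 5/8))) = Union(ProductSet({-7/4, -10/7}, Interval.open(-4, 5/8)), ProductSet(Interval(-83, -10/7), Interval.open(-89/9, -9/8)), ProductSet(Interval(-10/7, 47/7), {5/8}))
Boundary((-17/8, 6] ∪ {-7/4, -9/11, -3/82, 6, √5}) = {-17/8, 6}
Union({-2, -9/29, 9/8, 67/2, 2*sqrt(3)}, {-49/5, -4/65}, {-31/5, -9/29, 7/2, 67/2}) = {-49/5, -31/5, -2, -9/29, -4/65, 9/8, 7/2, 67/2, 2*sqrt(3)}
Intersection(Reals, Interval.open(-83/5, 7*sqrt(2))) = Interval.open(-83/5, 7*sqrt(2))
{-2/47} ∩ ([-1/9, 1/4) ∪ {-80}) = {-2/47}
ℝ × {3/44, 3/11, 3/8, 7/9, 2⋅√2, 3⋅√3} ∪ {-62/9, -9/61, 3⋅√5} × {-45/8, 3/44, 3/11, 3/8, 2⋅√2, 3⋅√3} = (ℝ × {3/44, 3/11, 3/8, 7/9, 2⋅√2, 3⋅√3}) ∪ ({-62/9, -9/61, 3⋅√5} × {-45/8, 3/44, 3/11, 3/8, 2⋅√2, 3⋅√3})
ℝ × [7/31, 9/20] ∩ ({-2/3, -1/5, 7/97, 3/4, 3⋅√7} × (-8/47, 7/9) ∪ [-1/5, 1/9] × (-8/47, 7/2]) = ({-2/3, 3/4, 3⋅√7} ∪ [-1/5, 1/9]) × [7/31, 9/20]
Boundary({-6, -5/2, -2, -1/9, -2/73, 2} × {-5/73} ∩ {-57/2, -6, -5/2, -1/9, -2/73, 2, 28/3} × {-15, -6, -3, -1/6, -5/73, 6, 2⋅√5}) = {-6, -5/2, -1/9, -2/73, 2} × {-5/73}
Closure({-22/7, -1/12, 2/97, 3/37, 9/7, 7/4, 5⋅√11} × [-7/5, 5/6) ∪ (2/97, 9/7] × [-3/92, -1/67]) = ([2/97, 9/7] × {-3/92, -1/67}) ∪ ((2/97, 9/7] × [-3/92, -1/67]) ∪ ({-22/7, -1/12, 2/97, 3/37, 9/7, 7/4, 5⋅√11} × [-7/5, 5/6])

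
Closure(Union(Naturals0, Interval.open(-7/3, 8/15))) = Union(Complement(Naturals0, Interval.open(-7/3, 8/15)), Interval(-7/3, 8/15), Naturals0)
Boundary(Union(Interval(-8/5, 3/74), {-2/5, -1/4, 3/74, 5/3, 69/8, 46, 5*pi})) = {-8/5, 3/74, 5/3, 69/8, 46, 5*pi}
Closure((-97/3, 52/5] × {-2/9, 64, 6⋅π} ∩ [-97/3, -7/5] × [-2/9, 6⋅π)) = [-97/3, -7/5] × {-2/9}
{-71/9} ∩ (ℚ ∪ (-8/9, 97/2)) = {-71/9}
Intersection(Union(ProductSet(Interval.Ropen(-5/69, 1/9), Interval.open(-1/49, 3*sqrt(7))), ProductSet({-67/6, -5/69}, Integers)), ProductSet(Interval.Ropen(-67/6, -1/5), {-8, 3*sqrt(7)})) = ProductSet({-67/6}, {-8})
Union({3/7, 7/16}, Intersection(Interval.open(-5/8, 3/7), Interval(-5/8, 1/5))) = Union({3/7, 7/16}, Interval.Lopen(-5/8, 1/5))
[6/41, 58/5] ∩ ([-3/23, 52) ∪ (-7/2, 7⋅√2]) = [6/41, 58/5]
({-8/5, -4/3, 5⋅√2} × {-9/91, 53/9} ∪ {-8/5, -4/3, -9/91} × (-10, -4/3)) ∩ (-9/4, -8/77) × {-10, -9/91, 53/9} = {-8/5, -4/3} × {-9/91, 53/9}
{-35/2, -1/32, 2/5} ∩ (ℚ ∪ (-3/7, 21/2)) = {-35/2, -1/32, 2/5}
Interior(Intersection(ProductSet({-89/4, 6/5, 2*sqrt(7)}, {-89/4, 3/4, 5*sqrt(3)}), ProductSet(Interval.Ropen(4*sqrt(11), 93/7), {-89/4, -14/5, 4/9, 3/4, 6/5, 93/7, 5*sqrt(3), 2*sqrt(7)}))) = EmptySet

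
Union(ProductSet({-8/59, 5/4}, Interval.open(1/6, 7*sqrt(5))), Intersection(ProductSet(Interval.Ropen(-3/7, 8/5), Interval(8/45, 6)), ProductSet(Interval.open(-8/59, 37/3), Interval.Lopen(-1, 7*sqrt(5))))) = Union(ProductSet({-8/59, 5/4}, Interval.open(1/6, 7*sqrt(5))), ProductSet(Interval.open(-8/59, 8/5), Interval(8/45, 6)))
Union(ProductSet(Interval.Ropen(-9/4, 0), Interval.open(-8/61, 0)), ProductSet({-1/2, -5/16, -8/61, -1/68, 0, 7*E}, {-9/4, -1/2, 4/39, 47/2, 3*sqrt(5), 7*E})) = Union(ProductSet({-1/2, -5/16, -8/61, -1/68, 0, 7*E}, {-9/4, -1/2, 4/39, 47/2, 3*sqrt(5), 7*E}), ProductSet(Interval.Ropen(-9/4, 0), Interval.open(-8/61, 0)))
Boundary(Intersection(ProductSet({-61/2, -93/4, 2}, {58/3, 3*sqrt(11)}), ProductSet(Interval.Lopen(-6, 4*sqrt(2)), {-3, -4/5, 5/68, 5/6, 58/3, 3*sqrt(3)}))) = ProductSet({2}, {58/3})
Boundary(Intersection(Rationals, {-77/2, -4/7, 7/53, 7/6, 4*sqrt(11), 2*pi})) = {-77/2, -4/7, 7/53, 7/6}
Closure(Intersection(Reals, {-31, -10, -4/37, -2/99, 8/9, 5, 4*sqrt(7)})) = {-31, -10, -4/37, -2/99, 8/9, 5, 4*sqrt(7)}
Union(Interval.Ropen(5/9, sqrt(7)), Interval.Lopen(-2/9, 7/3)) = Interval.open(-2/9, sqrt(7))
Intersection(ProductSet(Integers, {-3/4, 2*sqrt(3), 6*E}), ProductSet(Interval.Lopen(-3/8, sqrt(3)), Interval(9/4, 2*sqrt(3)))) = ProductSet(Range(0, 2, 1), {2*sqrt(3)})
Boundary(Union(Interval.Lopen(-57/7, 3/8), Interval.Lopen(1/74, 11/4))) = {-57/7, 11/4}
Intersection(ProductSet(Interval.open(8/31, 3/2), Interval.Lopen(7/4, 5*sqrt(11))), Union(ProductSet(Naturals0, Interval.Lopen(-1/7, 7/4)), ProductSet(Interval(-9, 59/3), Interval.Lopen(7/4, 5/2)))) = ProductSet(Interval.open(8/31, 3/2), Interval.Lopen(7/4, 5/2))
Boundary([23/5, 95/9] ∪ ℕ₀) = {23/5, 95/9} ∪ (ℕ₀ \ (23/5, 95/9))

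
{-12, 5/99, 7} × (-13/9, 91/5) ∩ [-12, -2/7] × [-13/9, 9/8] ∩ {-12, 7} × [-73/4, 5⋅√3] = {-12} × (-13/9, 9/8]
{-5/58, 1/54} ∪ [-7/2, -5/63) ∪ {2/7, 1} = [-7/2, -5/63) ∪ {1/54, 2/7, 1}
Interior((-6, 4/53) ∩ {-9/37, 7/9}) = ∅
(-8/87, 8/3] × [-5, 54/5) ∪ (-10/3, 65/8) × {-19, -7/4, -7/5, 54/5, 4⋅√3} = ((-8/87, 8/3] × [-5, 54/5)) ∪ ((-10/3, 65/8) × {-19, -7/4, -7/5, 54/5, 4⋅√3})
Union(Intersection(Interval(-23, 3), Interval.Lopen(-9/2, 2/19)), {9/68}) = Union({9/68}, Interval.Lopen(-9/2, 2/19))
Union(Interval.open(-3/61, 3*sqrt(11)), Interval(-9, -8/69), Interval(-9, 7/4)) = Interval.Ropen(-9, 3*sqrt(11))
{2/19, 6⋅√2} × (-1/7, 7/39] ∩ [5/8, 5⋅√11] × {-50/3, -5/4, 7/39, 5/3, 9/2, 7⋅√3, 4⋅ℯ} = {6⋅√2} × {7/39}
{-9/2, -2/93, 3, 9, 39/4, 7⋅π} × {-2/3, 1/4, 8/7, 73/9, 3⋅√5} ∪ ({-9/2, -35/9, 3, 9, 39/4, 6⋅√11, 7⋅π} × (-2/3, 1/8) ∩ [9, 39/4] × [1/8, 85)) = {-9/2, -2/93, 3, 9, 39/4, 7⋅π} × {-2/3, 1/4, 8/7, 73/9, 3⋅√5}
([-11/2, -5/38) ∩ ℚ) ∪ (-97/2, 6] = (-97/2, 6] ∪ (ℚ ∩ [-11/2, -5/38))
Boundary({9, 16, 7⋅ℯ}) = {9, 16, 7⋅ℯ}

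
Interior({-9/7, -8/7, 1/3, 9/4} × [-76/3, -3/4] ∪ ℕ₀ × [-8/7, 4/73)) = ∅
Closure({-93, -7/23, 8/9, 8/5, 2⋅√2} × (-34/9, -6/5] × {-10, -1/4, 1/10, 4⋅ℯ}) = {-93, -7/23, 8/9, 8/5, 2⋅√2} × [-34/9, -6/5] × {-10, -1/4, 1/10, 4⋅ℯ}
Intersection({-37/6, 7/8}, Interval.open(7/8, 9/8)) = EmptySet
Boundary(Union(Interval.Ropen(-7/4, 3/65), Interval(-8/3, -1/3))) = {-8/3, 3/65}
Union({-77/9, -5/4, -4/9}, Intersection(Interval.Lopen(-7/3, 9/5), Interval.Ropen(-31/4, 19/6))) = Union({-77/9}, Interval.Lopen(-7/3, 9/5))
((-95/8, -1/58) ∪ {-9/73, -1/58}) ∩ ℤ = {-11, -10, …, -1}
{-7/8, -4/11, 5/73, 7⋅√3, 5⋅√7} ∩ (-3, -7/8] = {-7/8}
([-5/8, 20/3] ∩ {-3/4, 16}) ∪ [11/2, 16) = [11/2, 16)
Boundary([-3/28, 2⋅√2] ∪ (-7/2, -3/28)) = {-7/2, 2⋅√2}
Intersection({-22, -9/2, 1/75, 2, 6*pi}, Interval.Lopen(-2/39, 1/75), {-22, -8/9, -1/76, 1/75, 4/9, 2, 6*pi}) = {1/75}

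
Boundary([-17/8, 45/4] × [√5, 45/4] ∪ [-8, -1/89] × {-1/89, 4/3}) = ([-8, -1/89] × {-1/89, 4/3}) ∪ ({-17/8, 45/4} × [√5, 45/4]) ∪ ([-17/8, 45/4] × {45/4, √5})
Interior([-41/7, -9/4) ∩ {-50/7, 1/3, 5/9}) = ∅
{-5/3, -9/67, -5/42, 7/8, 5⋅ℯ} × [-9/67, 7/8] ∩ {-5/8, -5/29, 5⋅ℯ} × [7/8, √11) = {5⋅ℯ} × {7/8}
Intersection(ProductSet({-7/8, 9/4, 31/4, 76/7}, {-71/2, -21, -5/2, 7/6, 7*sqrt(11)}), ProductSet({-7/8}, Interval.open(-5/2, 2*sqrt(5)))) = ProductSet({-7/8}, {7/6})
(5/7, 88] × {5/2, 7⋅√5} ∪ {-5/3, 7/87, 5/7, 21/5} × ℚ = ({-5/3, 7/87, 5/7, 21/5} × ℚ) ∪ ((5/7, 88] × {5/2, 7⋅√5})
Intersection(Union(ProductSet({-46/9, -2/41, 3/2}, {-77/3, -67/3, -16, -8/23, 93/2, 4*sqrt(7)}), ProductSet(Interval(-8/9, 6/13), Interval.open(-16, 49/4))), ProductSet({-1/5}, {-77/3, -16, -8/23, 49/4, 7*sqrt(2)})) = ProductSet({-1/5}, {-8/23, 7*sqrt(2)})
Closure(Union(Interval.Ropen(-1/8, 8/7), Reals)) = Interval(-oo, oo)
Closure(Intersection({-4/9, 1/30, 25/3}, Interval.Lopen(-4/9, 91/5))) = {1/30, 25/3}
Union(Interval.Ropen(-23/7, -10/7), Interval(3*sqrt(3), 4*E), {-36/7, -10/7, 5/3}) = Union({-36/7, 5/3}, Interval(-23/7, -10/7), Interval(3*sqrt(3), 4*E))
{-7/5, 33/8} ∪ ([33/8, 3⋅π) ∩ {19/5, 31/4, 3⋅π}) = {-7/5, 33/8, 31/4}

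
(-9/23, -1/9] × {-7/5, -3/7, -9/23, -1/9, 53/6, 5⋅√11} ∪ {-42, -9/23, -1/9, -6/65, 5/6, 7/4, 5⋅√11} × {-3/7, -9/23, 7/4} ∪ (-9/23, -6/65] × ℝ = ((-9/23, -6/65] × ℝ) ∪ ({-42, -9/23, -1/9, -6/65, 5/6, 7/4, 5⋅√11} × {-3/7, -9/23, 7/4})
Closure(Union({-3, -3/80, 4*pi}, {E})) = {-3, -3/80, E, 4*pi}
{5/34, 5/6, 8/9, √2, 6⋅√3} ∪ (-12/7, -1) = (-12/7, -1) ∪ {5/34, 5/6, 8/9, √2, 6⋅√3}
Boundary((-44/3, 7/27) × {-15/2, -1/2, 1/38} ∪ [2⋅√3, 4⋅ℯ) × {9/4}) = ([-44/3, 7/27] × {-15/2, -1/2, 1/38}) ∪ ([2⋅√3, 4⋅ℯ] × {9/4})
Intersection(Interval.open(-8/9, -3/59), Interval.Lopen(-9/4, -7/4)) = EmptySet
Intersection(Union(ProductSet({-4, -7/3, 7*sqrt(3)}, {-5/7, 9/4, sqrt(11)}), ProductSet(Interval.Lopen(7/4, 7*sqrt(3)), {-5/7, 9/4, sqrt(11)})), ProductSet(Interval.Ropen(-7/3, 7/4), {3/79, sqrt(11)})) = ProductSet({-7/3}, {sqrt(11)})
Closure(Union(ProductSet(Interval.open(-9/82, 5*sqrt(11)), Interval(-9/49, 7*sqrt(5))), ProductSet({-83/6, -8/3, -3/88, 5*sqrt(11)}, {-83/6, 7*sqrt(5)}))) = Union(ProductSet({-83/6, -8/3, -3/88, 5*sqrt(11)}, {-83/6, 7*sqrt(5)}), ProductSet(Interval(-9/82, 5*sqrt(11)), Interval(-9/49, 7*sqrt(5))))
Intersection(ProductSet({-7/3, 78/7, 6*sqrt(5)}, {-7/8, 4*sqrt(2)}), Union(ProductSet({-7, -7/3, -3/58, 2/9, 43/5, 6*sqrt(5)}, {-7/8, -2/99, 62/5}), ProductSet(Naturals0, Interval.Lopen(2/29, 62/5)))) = ProductSet({-7/3, 6*sqrt(5)}, {-7/8})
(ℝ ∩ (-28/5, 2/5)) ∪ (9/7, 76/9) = (-28/5, 2/5) ∪ (9/7, 76/9)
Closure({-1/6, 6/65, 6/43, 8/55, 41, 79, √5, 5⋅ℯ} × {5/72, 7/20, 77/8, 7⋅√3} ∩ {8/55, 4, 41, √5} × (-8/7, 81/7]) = {8/55, 41, √5} × {5/72, 7/20, 77/8}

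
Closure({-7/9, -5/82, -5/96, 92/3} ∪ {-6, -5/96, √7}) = {-6, -7/9, -5/82, -5/96, 92/3, √7}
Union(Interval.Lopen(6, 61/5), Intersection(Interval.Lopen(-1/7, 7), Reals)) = Interval.Lopen(-1/7, 61/5)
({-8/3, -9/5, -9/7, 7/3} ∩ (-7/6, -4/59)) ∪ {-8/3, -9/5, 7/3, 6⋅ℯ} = {-8/3, -9/5, 7/3, 6⋅ℯ}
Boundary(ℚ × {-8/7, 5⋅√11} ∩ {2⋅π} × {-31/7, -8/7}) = ∅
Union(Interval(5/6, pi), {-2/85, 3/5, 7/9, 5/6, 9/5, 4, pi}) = Union({-2/85, 3/5, 7/9, 4}, Interval(5/6, pi))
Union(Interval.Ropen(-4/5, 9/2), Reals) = Interval(-oo, oo)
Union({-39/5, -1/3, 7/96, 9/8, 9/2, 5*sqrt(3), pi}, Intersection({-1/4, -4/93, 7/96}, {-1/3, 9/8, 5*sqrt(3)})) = {-39/5, -1/3, 7/96, 9/8, 9/2, 5*sqrt(3), pi}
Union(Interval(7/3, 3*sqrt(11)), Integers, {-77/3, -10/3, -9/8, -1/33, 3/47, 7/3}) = Union({-77/3, -10/3, -9/8, -1/33, 3/47}, Integers, Interval(7/3, 3*sqrt(11)))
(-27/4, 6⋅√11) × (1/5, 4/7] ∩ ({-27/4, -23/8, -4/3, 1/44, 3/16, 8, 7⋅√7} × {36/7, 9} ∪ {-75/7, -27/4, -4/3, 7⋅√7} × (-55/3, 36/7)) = {-4/3, 7⋅√7} × (1/5, 4/7]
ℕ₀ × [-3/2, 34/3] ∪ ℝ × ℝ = ℝ × ℝ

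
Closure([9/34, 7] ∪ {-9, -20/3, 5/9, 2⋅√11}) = {-9, -20/3} ∪ [9/34, 7]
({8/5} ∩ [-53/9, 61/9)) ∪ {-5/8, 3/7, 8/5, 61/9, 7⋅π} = {-5/8, 3/7, 8/5, 61/9, 7⋅π}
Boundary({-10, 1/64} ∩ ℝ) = {-10, 1/64}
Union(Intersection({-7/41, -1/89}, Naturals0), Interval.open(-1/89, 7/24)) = Interval.open(-1/89, 7/24)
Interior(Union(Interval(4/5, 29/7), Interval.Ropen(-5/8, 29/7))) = Interval.open(-5/8, 29/7)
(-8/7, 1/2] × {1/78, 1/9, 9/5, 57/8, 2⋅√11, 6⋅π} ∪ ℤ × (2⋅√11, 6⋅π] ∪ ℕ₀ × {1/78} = (ℕ₀ × {1/78}) ∪ (ℤ × (2⋅√11, 6⋅π]) ∪ ((-8/7, 1/2] × {1/78, 1/9, 9/5, 57/8, 2⋅√11, 6⋅π})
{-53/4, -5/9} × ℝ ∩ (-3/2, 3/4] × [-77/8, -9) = {-5/9} × [-77/8, -9)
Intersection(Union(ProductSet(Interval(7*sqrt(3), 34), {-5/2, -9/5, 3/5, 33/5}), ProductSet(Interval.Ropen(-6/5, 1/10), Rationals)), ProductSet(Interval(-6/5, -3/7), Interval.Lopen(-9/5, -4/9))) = ProductSet(Interval(-6/5, -3/7), Intersection(Interval.Lopen(-9/5, -4/9), Rationals))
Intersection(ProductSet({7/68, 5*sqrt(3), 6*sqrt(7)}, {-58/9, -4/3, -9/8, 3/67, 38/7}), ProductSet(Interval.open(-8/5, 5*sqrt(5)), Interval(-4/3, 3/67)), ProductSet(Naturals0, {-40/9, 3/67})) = EmptySet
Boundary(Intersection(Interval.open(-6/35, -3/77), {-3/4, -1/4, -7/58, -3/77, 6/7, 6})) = {-7/58}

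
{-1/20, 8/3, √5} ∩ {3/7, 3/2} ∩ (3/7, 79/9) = ∅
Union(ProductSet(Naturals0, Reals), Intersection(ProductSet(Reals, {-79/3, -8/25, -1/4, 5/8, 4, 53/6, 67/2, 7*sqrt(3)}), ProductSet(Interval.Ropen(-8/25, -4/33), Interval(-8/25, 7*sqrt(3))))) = Union(ProductSet(Interval.Ropen(-8/25, -4/33), {-8/25, -1/4, 5/8, 4, 53/6, 7*sqrt(3)}), ProductSet(Naturals0, Reals))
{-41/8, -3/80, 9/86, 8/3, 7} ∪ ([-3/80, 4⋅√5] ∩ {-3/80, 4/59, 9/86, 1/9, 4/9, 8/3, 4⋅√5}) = {-41/8, -3/80, 4/59, 9/86, 1/9, 4/9, 8/3, 7, 4⋅√5}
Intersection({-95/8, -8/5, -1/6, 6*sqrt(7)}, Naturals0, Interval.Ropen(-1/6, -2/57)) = EmptySet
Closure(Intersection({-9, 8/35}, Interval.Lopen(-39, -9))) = {-9}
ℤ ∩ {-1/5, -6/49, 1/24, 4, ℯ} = {4}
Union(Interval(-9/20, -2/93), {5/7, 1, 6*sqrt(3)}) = Union({5/7, 1, 6*sqrt(3)}, Interval(-9/20, -2/93))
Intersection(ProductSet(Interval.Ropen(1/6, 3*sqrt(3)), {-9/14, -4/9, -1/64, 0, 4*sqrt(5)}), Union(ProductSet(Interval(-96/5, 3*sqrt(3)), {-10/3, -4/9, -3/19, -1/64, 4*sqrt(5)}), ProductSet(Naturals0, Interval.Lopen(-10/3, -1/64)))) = Union(ProductSet(Interval.Ropen(1/6, 3*sqrt(3)), {-4/9, -1/64, 4*sqrt(5)}), ProductSet(Range(1, 6, 1), {-9/14, -4/9, -1/64}))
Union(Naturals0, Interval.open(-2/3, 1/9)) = Union(Interval.open(-2/3, 1/9), Naturals0)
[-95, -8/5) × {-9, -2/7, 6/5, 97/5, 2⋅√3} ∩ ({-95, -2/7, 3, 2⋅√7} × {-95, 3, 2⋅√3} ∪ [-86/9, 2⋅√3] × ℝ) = ({-95} × {2⋅√3}) ∪ ([-86/9, -8/5) × {-9, -2/7, 6/5, 97/5, 2⋅√3})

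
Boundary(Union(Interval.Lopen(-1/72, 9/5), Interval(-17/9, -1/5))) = {-17/9, -1/5, -1/72, 9/5}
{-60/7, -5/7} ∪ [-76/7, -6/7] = [-76/7, -6/7] ∪ {-5/7}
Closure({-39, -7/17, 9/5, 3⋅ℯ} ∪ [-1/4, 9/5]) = {-39, -7/17, 3⋅ℯ} ∪ [-1/4, 9/5]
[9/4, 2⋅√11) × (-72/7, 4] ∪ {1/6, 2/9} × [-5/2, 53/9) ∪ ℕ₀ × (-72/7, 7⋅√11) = ({1/6, 2/9} × [-5/2, 53/9)) ∪ (ℕ₀ × (-72/7, 7⋅√11)) ∪ ([9/4, 2⋅√11) × (-72/7, 4])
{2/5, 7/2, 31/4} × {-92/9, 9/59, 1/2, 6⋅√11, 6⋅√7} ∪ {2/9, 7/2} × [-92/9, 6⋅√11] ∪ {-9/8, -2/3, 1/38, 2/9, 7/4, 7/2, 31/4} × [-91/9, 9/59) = ({2/9, 7/2} × [-92/9, 6⋅√11]) ∪ ({-9/8, -2/3, 1/38, 2/9, 7/4, 7/2, 31/4} × [-91/9, 9/59)) ∪ ({2/5, 7/2, 31/4} × {-92/9, 9/59, 1/2, 6⋅√11, 6⋅√7})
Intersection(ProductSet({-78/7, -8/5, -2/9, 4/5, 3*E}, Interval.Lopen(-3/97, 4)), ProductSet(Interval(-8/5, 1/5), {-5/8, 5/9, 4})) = ProductSet({-8/5, -2/9}, {5/9, 4})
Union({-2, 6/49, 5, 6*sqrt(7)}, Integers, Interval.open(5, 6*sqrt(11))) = Union({6/49}, Integers, Interval.Ropen(5, 6*sqrt(11)))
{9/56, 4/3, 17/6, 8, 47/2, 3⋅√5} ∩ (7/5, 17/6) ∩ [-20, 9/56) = ∅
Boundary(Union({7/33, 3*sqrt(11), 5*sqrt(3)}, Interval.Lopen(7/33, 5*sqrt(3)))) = {7/33, 3*sqrt(11), 5*sqrt(3)}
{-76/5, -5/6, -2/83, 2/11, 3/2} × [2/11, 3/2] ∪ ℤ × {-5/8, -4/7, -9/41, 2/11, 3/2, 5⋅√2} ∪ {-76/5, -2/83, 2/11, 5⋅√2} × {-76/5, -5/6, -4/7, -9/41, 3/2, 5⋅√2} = ({-76/5, -5/6, -2/83, 2/11, 3/2} × [2/11, 3/2]) ∪ (ℤ × {-5/8, -4/7, -9/41, 2/11, 3/2, 5⋅√2}) ∪ ({-76/5, -2/83, 2/11, 5⋅√2} × {-76/5, -5/6, -4/7, -9/41, 3/2, 5⋅√2})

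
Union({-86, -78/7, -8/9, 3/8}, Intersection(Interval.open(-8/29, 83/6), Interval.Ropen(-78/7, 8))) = Union({-86, -78/7, -8/9}, Interval.open(-8/29, 8))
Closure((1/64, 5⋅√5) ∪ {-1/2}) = {-1/2} ∪ [1/64, 5⋅√5]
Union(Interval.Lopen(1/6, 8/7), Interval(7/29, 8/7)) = Interval.Lopen(1/6, 8/7)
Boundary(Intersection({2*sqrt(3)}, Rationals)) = EmptySet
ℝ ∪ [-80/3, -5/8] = (-∞, ∞)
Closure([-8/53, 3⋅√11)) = [-8/53, 3⋅√11]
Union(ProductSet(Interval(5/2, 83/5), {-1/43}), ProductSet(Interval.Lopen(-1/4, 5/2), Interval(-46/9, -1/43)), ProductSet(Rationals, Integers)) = Union(ProductSet(Interval.Lopen(-1/4, 5/2), Interval(-46/9, -1/43)), ProductSet(Interval(5/2, 83/5), {-1/43}), ProductSet(Rationals, Integers))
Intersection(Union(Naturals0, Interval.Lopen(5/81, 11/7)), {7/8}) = {7/8}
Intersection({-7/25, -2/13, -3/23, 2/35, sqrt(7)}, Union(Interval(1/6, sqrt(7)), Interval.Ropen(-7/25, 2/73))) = {-7/25, -2/13, -3/23, sqrt(7)}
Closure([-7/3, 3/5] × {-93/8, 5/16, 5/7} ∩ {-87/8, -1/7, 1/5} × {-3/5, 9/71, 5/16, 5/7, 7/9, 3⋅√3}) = {-1/7, 1/5} × {5/16, 5/7}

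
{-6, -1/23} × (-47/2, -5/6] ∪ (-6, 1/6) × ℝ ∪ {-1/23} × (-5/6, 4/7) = ((-6, 1/6) × ℝ) ∪ ({-6, -1/23} × (-47/2, -5/6])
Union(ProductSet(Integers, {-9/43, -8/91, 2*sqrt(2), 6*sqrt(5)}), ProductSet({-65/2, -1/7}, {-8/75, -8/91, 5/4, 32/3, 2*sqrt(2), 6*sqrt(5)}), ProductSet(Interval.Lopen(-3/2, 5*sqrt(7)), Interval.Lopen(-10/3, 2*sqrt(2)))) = Union(ProductSet({-65/2, -1/7}, {-8/75, -8/91, 5/4, 32/3, 2*sqrt(2), 6*sqrt(5)}), ProductSet(Integers, {-9/43, -8/91, 2*sqrt(2), 6*sqrt(5)}), ProductSet(Interval.Lopen(-3/2, 5*sqrt(7)), Interval.Lopen(-10/3, 2*sqrt(2))))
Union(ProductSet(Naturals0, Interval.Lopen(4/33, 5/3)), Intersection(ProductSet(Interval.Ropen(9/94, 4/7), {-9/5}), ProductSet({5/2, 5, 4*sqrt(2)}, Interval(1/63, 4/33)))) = ProductSet(Naturals0, Interval.Lopen(4/33, 5/3))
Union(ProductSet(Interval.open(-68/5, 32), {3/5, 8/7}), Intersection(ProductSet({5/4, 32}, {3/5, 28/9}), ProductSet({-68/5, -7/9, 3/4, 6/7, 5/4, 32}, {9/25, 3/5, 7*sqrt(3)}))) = Union(ProductSet({5/4, 32}, {3/5}), ProductSet(Interval.open(-68/5, 32), {3/5, 8/7}))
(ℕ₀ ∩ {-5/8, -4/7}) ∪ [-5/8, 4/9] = [-5/8, 4/9]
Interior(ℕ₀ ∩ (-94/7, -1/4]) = ∅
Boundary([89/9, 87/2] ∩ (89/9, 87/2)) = {89/9, 87/2}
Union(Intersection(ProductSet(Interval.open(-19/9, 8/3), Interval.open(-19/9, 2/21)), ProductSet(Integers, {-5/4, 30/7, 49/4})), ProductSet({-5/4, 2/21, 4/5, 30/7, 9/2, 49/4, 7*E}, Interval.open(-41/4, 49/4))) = Union(ProductSet({-5/4, 2/21, 4/5, 30/7, 9/2, 49/4, 7*E}, Interval.open(-41/4, 49/4)), ProductSet(Range(-2, 3, 1), {-5/4}))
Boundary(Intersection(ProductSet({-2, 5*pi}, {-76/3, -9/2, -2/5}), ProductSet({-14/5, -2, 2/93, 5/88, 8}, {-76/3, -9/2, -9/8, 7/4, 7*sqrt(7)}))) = ProductSet({-2}, {-76/3, -9/2})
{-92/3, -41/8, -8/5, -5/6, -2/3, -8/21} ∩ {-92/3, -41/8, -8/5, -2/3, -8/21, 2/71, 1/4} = {-92/3, -41/8, -8/5, -2/3, -8/21}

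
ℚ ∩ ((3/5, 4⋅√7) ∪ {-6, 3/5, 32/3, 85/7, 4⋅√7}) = {-6, 32/3, 85/7} ∪ (ℚ ∩ [3/5, 4⋅√7])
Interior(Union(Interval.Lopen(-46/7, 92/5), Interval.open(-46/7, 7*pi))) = Interval.open(-46/7, 7*pi)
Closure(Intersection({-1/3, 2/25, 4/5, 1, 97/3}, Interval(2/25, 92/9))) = {2/25, 4/5, 1}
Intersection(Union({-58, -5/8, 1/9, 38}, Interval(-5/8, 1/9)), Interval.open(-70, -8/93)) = Union({-58}, Interval.Ropen(-5/8, -8/93))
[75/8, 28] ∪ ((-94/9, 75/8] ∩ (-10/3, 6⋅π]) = (-10/3, 28]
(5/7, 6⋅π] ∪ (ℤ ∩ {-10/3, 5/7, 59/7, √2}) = (5/7, 6⋅π]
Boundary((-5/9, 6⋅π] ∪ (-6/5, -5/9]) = {-6/5, 6⋅π}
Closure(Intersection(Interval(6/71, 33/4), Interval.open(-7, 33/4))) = Interval(6/71, 33/4)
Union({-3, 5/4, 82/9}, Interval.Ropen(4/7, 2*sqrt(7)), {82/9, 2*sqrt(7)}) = Union({-3, 82/9}, Interval(4/7, 2*sqrt(7)))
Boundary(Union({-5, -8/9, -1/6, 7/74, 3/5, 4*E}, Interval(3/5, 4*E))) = {-5, -8/9, -1/6, 7/74, 3/5, 4*E}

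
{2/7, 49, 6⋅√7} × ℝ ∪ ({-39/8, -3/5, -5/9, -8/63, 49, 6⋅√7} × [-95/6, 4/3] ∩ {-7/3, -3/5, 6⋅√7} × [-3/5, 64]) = ({2/7, 49, 6⋅√7} × ℝ) ∪ ({-3/5, 6⋅√7} × [-3/5, 4/3])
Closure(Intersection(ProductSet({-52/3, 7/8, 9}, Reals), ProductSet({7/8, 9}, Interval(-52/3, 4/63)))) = ProductSet({7/8, 9}, Interval(-52/3, 4/63))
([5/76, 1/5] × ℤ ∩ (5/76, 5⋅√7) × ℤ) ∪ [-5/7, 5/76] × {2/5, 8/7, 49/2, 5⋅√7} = ((5/76, 1/5] × ℤ) ∪ ([-5/7, 5/76] × {2/5, 8/7, 49/2, 5⋅√7})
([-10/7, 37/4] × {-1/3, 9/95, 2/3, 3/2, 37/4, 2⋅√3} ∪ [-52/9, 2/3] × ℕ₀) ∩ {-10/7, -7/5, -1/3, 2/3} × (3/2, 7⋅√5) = {-10/7, -7/5, -1/3, 2/3} × ({2, 3, …, 15} ∪ {37/4, 2⋅√3})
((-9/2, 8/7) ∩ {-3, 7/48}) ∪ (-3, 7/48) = [-3, 7/48]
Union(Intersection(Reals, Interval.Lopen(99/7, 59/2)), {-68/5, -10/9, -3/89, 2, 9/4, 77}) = Union({-68/5, -10/9, -3/89, 2, 9/4, 77}, Interval.Lopen(99/7, 59/2))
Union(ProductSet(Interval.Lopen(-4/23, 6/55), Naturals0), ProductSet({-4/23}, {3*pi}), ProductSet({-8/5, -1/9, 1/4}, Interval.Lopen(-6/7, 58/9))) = Union(ProductSet({-4/23}, {3*pi}), ProductSet({-8/5, -1/9, 1/4}, Interval.Lopen(-6/7, 58/9)), ProductSet(Interval.Lopen(-4/23, 6/55), Naturals0))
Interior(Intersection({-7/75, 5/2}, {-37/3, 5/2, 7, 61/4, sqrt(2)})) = EmptySet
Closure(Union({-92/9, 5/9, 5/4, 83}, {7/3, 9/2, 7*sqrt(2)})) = {-92/9, 5/9, 5/4, 7/3, 9/2, 83, 7*sqrt(2)}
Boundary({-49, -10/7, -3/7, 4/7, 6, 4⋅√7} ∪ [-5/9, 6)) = {-49, -10/7, -5/9, 6, 4⋅√7}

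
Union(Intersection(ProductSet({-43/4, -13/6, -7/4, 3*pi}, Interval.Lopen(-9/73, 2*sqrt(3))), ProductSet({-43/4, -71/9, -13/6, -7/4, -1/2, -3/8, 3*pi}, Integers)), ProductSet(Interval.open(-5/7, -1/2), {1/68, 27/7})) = Union(ProductSet({-43/4, -13/6, -7/4, 3*pi}, Range(0, 4, 1)), ProductSet(Interval.open(-5/7, -1/2), {1/68, 27/7}))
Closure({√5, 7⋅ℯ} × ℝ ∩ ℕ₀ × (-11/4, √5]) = ∅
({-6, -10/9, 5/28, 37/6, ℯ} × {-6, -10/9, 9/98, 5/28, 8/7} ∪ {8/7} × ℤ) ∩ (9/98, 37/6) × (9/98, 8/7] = ({8/7} × {1}) ∪ ({5/28, ℯ} × {5/28, 8/7})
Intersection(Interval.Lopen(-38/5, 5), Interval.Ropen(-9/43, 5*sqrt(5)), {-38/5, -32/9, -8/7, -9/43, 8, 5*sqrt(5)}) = {-9/43}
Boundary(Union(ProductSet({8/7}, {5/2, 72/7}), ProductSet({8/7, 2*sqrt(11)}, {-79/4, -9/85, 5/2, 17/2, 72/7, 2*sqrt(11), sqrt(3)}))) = ProductSet({8/7, 2*sqrt(11)}, {-79/4, -9/85, 5/2, 17/2, 72/7, 2*sqrt(11), sqrt(3)})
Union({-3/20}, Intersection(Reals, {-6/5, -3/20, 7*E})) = {-6/5, -3/20, 7*E}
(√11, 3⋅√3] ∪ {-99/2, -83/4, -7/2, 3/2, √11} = {-99/2, -83/4, -7/2, 3/2} ∪ [√11, 3⋅√3]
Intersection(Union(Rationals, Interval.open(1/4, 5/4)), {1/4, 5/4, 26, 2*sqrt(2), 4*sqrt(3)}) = {1/4, 5/4, 26}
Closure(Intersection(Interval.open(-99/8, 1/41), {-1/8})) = {-1/8}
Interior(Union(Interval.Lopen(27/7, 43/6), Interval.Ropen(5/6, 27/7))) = Union(Interval.open(5/6, 27/7), Interval.open(27/7, 43/6))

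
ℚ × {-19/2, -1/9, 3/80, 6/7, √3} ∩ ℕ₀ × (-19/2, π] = ℕ₀ × {-1/9, 3/80, 6/7, √3}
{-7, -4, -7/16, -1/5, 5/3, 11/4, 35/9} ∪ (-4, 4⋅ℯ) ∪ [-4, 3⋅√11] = {-7} ∪ [-4, 4⋅ℯ)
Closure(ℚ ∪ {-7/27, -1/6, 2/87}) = ℝ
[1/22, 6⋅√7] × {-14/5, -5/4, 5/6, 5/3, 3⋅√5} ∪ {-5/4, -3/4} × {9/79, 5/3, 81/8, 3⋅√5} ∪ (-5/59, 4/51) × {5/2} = ((-5/59, 4/51) × {5/2}) ∪ ({-5/4, -3/4} × {9/79, 5/3, 81/8, 3⋅√5}) ∪ ([1/22, 6⋅√7] × {-14/5, -5/4, 5/6, 5/3, 3⋅√5})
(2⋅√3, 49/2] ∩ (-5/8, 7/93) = ∅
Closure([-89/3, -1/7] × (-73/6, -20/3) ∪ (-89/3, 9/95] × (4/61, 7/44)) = ({-89/3, 9/95} × [4/61, 7/44]) ∪ ([-89/3, 9/95] × {4/61, 7/44}) ∪ ([-89/3, -1/7] × [-73/6, -20/3]) ∪ ((-89/3, 9/95] × (4/61, 7/44))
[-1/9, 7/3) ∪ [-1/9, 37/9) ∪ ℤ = ℤ ∪ [-1/9, 37/9)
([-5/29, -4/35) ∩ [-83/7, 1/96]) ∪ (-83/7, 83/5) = (-83/7, 83/5)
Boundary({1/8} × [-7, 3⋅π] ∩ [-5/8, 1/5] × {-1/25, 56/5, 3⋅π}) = {1/8} × {-1/25, 3⋅π}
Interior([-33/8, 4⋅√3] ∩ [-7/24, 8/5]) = (-7/24, 8/5)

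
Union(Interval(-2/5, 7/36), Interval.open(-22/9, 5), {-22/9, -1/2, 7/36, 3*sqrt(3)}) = Union({3*sqrt(3)}, Interval.Ropen(-22/9, 5))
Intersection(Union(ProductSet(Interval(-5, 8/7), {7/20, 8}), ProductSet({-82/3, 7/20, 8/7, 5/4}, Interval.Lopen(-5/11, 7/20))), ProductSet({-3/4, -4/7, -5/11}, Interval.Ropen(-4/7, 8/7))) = ProductSet({-3/4, -4/7, -5/11}, {7/20})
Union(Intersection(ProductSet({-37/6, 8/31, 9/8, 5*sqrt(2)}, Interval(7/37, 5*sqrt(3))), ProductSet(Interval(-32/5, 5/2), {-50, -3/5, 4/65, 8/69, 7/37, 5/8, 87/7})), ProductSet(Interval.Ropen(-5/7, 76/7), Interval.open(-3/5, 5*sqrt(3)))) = Union(ProductSet({-37/6, 8/31, 9/8}, {7/37, 5/8}), ProductSet(Interval.Ropen(-5/7, 76/7), Interval.open(-3/5, 5*sqrt(3))))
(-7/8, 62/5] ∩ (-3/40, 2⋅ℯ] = (-3/40, 2⋅ℯ]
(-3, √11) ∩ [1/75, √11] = [1/75, √11)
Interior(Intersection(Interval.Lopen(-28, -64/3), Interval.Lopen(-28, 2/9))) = Interval.open(-28, -64/3)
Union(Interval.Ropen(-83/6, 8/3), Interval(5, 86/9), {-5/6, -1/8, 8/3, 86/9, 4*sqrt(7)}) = Union({4*sqrt(7)}, Interval(-83/6, 8/3), Interval(5, 86/9))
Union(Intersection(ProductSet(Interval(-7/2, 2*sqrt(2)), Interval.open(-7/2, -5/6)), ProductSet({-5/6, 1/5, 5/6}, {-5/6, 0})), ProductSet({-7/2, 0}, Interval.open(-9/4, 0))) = ProductSet({-7/2, 0}, Interval.open(-9/4, 0))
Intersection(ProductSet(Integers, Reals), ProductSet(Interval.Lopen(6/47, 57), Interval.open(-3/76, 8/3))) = ProductSet(Range(1, 58, 1), Interval.open(-3/76, 8/3))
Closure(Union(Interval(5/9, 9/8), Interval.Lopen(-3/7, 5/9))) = Interval(-3/7, 9/8)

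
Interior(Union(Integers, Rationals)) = EmptySet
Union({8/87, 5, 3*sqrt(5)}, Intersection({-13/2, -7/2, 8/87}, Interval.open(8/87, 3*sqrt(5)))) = {8/87, 5, 3*sqrt(5)}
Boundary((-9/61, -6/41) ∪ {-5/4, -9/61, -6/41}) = {-5/4, -9/61, -6/41}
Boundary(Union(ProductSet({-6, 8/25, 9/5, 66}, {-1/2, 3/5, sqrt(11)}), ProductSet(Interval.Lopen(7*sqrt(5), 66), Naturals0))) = Union(ProductSet({-6, 8/25, 9/5, 66}, {-1/2, 3/5, sqrt(11)}), ProductSet(Interval(7*sqrt(5), 66), Naturals0))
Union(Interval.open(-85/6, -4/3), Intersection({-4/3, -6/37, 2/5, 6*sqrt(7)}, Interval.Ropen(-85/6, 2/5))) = Union({-6/37}, Interval.Lopen(-85/6, -4/3))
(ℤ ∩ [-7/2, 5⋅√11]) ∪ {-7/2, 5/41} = {-7/2, 5/41} ∪ {-3, -2, …, 16}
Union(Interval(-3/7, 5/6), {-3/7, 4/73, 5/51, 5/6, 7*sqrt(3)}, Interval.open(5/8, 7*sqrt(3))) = Interval(-3/7, 7*sqrt(3))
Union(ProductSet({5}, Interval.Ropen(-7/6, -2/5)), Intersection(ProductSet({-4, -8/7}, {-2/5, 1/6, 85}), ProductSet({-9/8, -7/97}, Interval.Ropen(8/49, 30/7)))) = ProductSet({5}, Interval.Ropen(-7/6, -2/5))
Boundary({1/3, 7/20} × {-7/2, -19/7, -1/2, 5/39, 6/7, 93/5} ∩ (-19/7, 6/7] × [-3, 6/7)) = {1/3, 7/20} × {-19/7, -1/2, 5/39}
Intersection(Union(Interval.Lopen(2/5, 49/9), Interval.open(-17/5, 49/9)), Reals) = Interval.Lopen(-17/5, 49/9)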